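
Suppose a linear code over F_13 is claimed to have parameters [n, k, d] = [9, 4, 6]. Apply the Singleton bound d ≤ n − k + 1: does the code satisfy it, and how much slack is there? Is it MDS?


Singleton RHS = n − k + 1 = 6, slack = 0, bound satisfied, MDS.

Singleton bound: d ≤ n − k + 1.
Here n = 9, k = 4, so n − k + 1 = 6.
Given d = 6, check d ≤ 6: YES.
Slack = (n − k + 1) − d = 0.
The code is MDS (slack = 0).
Description: the claimed parameters are [9, 4, 6]_13; such a code would be MDS (meets Singleton bound).


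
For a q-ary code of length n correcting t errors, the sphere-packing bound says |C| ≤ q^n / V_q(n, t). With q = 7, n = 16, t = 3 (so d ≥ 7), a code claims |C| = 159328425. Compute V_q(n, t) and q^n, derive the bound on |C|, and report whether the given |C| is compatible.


V_q(n, t) = 125377, q^n = 33232930569601, Hamming bound = 265064011, |C| = 159328425 ≤ bound (satisfied).

Step 1: Compute V_q(n, t) = Σ_{j=0}^3 C(n, j) (q−1)^j.
  j = 0: C(16,0)·(6)^0 = 1·1 = 1.
  j = 1: C(16,1)·(6)^1 = 16·6 = 96.
  j = 2: C(16,2)·(6)^2 = 120·36 = 4320.
  j = 3: C(16,3)·(6)^3 = 560·216 = 120960.
  V_q(n, t) = 1 + 96 + 4320 + 120960 = 125377.
Step 2: q^n = 7^16 = 33232930569601.
Step 3: Hamming bound ⌊q^n / V_q(n,t)⌋ = ⌊33232930569601/125377⌋ = 265064011.
Step 4: Compare |C| = 159328425 to 265064011: satisfied.
The claimed |C| lies below the Hamming bound.


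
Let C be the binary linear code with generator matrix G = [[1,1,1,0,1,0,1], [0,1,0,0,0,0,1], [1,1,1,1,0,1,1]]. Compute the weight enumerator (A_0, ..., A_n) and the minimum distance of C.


Weight distribution: A_0 = 1, A_2 = 1, A_3 = 2, A_4 = 1, A_5 = 2, A_6 = 1. Minimum distance d = 2.

Enumerate all 2^3 = 8 messages m ∈ F_2^3.
For each, compute codeword c = mG in F_2^7, then tally its weight.
  m = 000 → c = 0000000, weight = 0.
  m = 100 → c = 1110101, weight = 5.
  m = 010 → c = 0100001, weight = 2.
  m = 110 → c = 1010100, weight = 3.
  m = 001 → c = 1111011, weight = 6.
  m = 101 → c = 0001110, weight = 3.
  m = 011 → c = 1011010, weight = 4.
  m = 111 → c = 0101111, weight = 5.
Tally weights:
  weight 0: 1 codewords.
  weight 2: 1 codewords.
  weight 3: 2 codewords.
  weight 4: 1 codewords.
  weight 5: 2 codewords.
  weight 6: 1 codewords.
Minimum distance d = smallest w > 0 with A_w > 0 = 2.
Sanity: Σ A_w = 8 = 2^3 = 8 ✓.


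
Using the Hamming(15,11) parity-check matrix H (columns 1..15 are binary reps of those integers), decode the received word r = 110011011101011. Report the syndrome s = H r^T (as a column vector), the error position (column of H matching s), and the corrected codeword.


s = (0, 1, 1, 0)^T, error position = 6, corrected codeword c = 110010011101011

Compute s = H r^T mod 2 one row at a time:
  s_1 = 1 + 1 + 1 + 0 + 1 + 0 + 1 + 1 = 6 ≡ 0 (mod 2).
  s_2 = 0 + 1 + 1 + 0 + 1 + 0 + 1 + 1 = 5 ≡ 1 (mod 2).
  s_3 = 1 + 0 + 1 + 0 + 1 + 0 + 1 + 1 = 5 ≡ 1 (mod 2).
  s_4 = 1 + 0 + 1 + 0 + 1 + 0 + 0 + 1 = 4 ≡ 0 (mod 2).
s = (0, 1, 1, 0)^T — this equals column 6 of H (binary 0110), so error is at position 6.
Correct: flip bit 6 of r = 110011011101011 to get c = 110010011101011.


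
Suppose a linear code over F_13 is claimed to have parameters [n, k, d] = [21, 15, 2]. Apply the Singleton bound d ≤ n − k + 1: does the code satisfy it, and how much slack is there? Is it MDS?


Singleton RHS = n − k + 1 = 7, slack = 5, bound satisfied, not MDS.

Singleton bound: d ≤ n − k + 1.
Here n = 21, k = 15, so n − k + 1 = 7.
Given d = 2, check d ≤ 7: YES.
Slack = (n − k + 1) − d = 5.
The code is NOT MDS (slack = 5 > 0).
Description: the claimed parameters are [21, 15, 2]_13; such a code would be non-MDS.


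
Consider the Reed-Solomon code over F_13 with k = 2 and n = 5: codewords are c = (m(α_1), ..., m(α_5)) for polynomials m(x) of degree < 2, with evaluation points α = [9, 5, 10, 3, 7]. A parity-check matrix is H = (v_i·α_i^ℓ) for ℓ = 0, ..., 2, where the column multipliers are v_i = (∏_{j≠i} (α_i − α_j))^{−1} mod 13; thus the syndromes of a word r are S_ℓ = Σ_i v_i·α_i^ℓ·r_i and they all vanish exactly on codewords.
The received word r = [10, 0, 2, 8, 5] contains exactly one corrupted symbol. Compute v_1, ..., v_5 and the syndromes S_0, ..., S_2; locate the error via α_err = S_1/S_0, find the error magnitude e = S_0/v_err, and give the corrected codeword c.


S = (9, 12, 3), error at position 3, error magnitude e = 9, c = [10, 0, 6, 8, 5].

Step 1: column multipliers v_i = (∏_{j≠i}(α_i − α_j))^{−1} mod 13.
  i = 1 (α = 9): (9−5)(9−10)(9−3)(9−7) = 4·(−1)·6·2 = −48 ≡ 4, so v_1 = 4^{−1} = 10 (mod 13).
  i = 2 (α = 5): (5−9)(5−10)(5−3)(5−7) = (−4)·(−5)·2·(−2) = −80 ≡ 11, so v_2 = 11^{−1} = 6 (mod 13).
  i = 3 (α = 10): (10−9)(10−5)(10−3)(10−7) = 1·5·7·3 = 105 ≡ 1, so v_3 = 1^{−1} = 1 (mod 13).
  i = 4 (α = 3): (3−9)(3−5)(3−10)(3−7) = (−6)·(−2)·(−7)·(−4) = 336 ≡ 11, so v_4 = 11^{−1} = 6 (mod 13).
  i = 5 (α = 7): (7−9)(7−5)(7−10)(7−3) = (−2)·2·(−3)·4 = 48 ≡ 9, so v_5 = 9^{−1} = 3 (mod 13).
  v = [10, 6, 1, 6, 3].
Step 2: syndromes of r = [10, 0, 2, 8, 5] (all sums mod 13).
  S_0 = Σ v_i r_i = 10·10 + 6·0 + 1·2 + 6·8 + 3·5 = 165 ≡ 9.
  S_1 = Σ v_i α_i r_i = 10·9·10 + 6·5·0 + 1·10·2 + 6·3·8 + 3·7·5 = 1169 ≡ 12.
  α_i^2 mod 13 = [3, 12, 9, 9, 10].
  S_2 = Σ v_i α_i^2 r_i = 10·3·10 + 6·12·0 + 1·9·2 + 6·9·8 + 3·10·5 = 900 ≡ 3.
  S = (9, 12, 3) ≠ 0, so r is not a codeword (an error is present).
Step 3: locate the error. For a single error e at position i, S_ℓ = v_i·e·α_i^ℓ, so α_err = S_1/S_0.
  S_0^{−1} = 9^{−1} = 3 (mod 13), so α_err = 12·3 = 36 ≡ 10 = α_3. Error position i = 3.
  Consistency check: S_2/S_1 = 3·12 = 36 ≡ 10 = α_err ✓ (single-error assumption holds).
Step 4: error magnitude e = S_0/v_3 = S_0·∏_{j≠3}(α_3 − α_j) = 9·1 = 9 ≡ 9 (mod 13).
Step 5: correct position 3: c_3 = r_3 − e = 2 − 9 ≡ 6 (mod 13). Hence c = [10, 0, 6, 8, 5].
  Check: interpolating c through the α_i gives m(x) = 7 + 9·x (degree < 2) with m(α_i) = c_i for every i, so c is indeed a codeword.


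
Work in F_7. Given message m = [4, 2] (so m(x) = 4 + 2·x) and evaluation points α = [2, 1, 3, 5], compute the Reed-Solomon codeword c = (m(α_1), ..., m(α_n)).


c = [1, 6, 3, 0]

Message polynomial: m(x) = 4 + 2·x (mod 7).
For each evaluation point α_i, compute m(α_i) mod 7:
  α_1 = 2: Horner steps 2 → 1, so m(2) = 1.
  α_2 = 1: Horner steps 2 → 6, so m(1) = 6.
  α_3 = 3: Horner steps 2 → 3, so m(3) = 3.
  α_4 = 5: Horner steps 2 → 0, so m(5) = 0.
Codeword c = [1, 6, 3, 0] ∈ F_7^4.


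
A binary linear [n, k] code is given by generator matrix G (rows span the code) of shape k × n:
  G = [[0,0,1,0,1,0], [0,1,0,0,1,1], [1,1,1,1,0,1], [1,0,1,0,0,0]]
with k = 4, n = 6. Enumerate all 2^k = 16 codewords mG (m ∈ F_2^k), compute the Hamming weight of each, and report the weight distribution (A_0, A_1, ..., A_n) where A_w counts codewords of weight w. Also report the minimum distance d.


Weight distribution: A_0 = 1, A_2 = 6, A_3 = 4, A_4 = 1, A_5 = 4. Minimum distance d = 2.

Enumerate all 2^4 = 16 messages m ∈ F_2^4.
For each, compute codeword c = mG in F_2^6, then tally its weight.
  m = 0000 → c = 000000, weight = 0.
  m = 1000 → c = 001010, weight = 2.
  m = 0100 → c = 010011, weight = 3.
  m = 1100 → c = 011001, weight = 3.
  m = 0010 → c = 111101, weight = 5.
  m = 1010 → c = 110111, weight = 5.
  m = 0110 → c = 101110, weight = 4.
  m = 1110 → c = 100100, weight = 2.
  m = 0001 → c = 101000, weight = 2.
  m = 1001 → c = 100010, weight = 2.
  m = 0101 → c = 111011, weight = 5.
  m = 1101 → c = 110001, weight = 3.
  m = 0011 → c = 010101, weight = 3.
  m = 1011 → c = 011111, weight = 5.
  m = 0111 → c = 000110, weight = 2.
  m = 1111 → c = 001100, weight = 2.
Tally weights:
  weight 0: 1 codewords.
  weight 2: 6 codewords.
  weight 3: 4 codewords.
  weight 4: 1 codewords.
  weight 5: 4 codewords.
Minimum distance d = smallest w > 0 with A_w > 0 = 2.
Sanity: Σ A_w = 16 = 2^4 = 16 ✓.


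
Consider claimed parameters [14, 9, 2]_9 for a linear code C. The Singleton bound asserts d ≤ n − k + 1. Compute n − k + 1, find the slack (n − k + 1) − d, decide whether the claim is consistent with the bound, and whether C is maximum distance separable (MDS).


Singleton RHS = n − k + 1 = 6, slack = 4, bound satisfied, not MDS.

Singleton bound: d ≤ n − k + 1.
Here n = 14, k = 9, so n − k + 1 = 6.
Given d = 2, check d ≤ 6: YES.
Slack = (n − k + 1) − d = 4.
The code is NOT MDS (slack = 4 > 0).
Description: the claimed parameters are [14, 9, 2]_9; such a code would be non-MDS.


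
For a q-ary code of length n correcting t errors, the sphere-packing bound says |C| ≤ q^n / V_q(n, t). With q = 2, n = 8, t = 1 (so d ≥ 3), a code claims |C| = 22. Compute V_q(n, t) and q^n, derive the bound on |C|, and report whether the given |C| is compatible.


V_q(n, t) = 9, q^n = 256, Hamming bound = 28, |C| = 22 ≤ bound (satisfied).

Step 1: Compute V_q(n, t) = Σ_{j=0}^1 C(n, j) (q−1)^j.
  j = 0: C(8,0)·(1)^0 = 1·1 = 1.
  j = 1: C(8,1)·(1)^1 = 8·1 = 8.
  V_q(n, t) = 1 + 8 = 9.
Step 2: q^n = 2^8 = 256.
Step 3: Hamming bound ⌊q^n / V_q(n,t)⌋ = ⌊256/9⌋ = 28.
Step 4: Compare |C| = 22 to 28: satisfied.
The claimed |C| lies below the Hamming bound.


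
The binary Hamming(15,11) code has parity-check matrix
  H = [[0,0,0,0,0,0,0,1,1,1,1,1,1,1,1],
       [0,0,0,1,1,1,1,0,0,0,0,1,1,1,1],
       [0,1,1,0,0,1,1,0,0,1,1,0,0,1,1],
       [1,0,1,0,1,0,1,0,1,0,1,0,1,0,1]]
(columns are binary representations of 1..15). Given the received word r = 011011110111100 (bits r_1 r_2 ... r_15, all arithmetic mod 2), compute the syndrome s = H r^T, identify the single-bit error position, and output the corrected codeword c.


s = (1, 1, 0, 1)^T, error position = 13, corrected codeword c = 011011110111000

Compute s = H r^T mod 2 one row at a time:
  s_1 = 1 + 0 + 1 + 1 + 1 + 1 + 0 + 0 = 5 ≡ 1 (mod 2).
  s_2 = 0 + 1 + 1 + 1 + 1 + 1 + 0 + 0 = 5 ≡ 1 (mod 2).
  s_3 = 1 + 1 + 1 + 1 + 1 + 1 + 0 + 0 = 6 ≡ 0 (mod 2).
  s_4 = 0 + 1 + 1 + 1 + 0 + 1 + 1 + 0 = 5 ≡ 1 (mod 2).
s = (1, 1, 0, 1)^T — this equals column 13 of H (binary 1101), so error is at position 13.
Correct: flip bit 13 of r = 011011110111100 to get c = 011011110111000.


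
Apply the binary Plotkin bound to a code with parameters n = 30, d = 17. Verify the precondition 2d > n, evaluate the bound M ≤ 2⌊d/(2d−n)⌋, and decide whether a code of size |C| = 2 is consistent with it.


Plotkin bound M ≤ 8; given |C| = 2 ≤ bound (satisfied).

Check applicability: 2d = 34, n = 30.
2d − n = 4 > 0, so Plotkin applies.
Compute d/(2d−n) = 17/4 ≈ 4.2500.
⌊d/(2d−n)⌋ = 4.
Plotkin bound: M ≤ 2·4 = 8.
Given |C| = 2, check: satisfied.
This |C| is below the Plotkin bound.


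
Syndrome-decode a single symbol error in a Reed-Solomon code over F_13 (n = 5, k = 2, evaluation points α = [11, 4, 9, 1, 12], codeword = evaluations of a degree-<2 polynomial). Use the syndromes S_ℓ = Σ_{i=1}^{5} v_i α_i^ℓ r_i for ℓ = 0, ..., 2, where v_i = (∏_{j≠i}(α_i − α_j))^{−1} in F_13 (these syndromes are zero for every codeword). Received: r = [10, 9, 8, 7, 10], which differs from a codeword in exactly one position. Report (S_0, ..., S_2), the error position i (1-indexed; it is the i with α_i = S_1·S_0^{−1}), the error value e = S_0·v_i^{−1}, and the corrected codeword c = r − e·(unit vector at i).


S = (6, 1, 11), error at position 1, error magnitude e = 5, c = [5, 9, 8, 7, 10].

Step 1: column multipliers v_i = (∏_{j≠i}(α_i − α_j))^{−1} mod 13.
  i = 1 (α = 11): (11−4)(11−9)(11−1)(11−12) = 7·2·10·(−1) = −140 ≡ 3, so v_1 = 3^{−1} = 9 (mod 13).
  i = 2 (α = 4): (4−11)(4−9)(4−1)(4−12) = (−7)·(−5)·3·(−8) = −840 ≡ 5, so v_2 = 5^{−1} = 8 (mod 13).
  i = 3 (α = 9): (9−11)(9−4)(9−1)(9−12) = (−2)·5·8·(−3) = 240 ≡ 6, so v_3 = 6^{−1} = 11 (mod 13).
  i = 4 (α = 1): (1−11)(1−4)(1−9)(1−12) = (−10)·(−3)·(−8)·(−11) = 2640 ≡ 1, so v_4 = 1^{−1} = 1 (mod 13).
  i = 5 (α = 12): (12−11)(12−4)(12−9)(12−1) = 1·8·3·11 = 264 ≡ 4, so v_5 = 4^{−1} = 10 (mod 13).
  v = [9, 8, 11, 1, 10].
Step 2: syndromes of r = [10, 9, 8, 7, 10] (all sums mod 13).
  S_0 = Σ v_i r_i = 9·10 + 8·9 + 11·8 + 1·7 + 10·10 = 357 ≡ 6.
  S_1 = Σ v_i α_i r_i = 9·11·10 + 8·4·9 + 11·9·8 + 1·1·7 + 10·12·10 = 3277 ≡ 1.
  α_i^2 mod 13 = [4, 3, 3, 1, 1].
  S_2 = Σ v_i α_i^2 r_i = 9·4·10 + 8·3·9 + 11·3·8 + 1·1·7 + 10·1·10 = 947 ≡ 11.
  S = (6, 1, 11) ≠ 0, so r is not a codeword (an error is present).
Step 3: locate the error. For a single error e at position i, S_ℓ = v_i·e·α_i^ℓ, so α_err = S_1/S_0.
  S_0^{−1} = 6^{−1} = 11 (mod 13), so α_err = 1·11 = 11 ≡ 11 = α_1. Error position i = 1.
  Consistency check: S_2/S_1 = 11·1 = 11 ≡ 11 = α_err ✓ (single-error assumption holds).
Step 4: error magnitude e = S_0/v_1 = S_0·∏_{j≠1}(α_1 − α_j) = 6·3 = 18 ≡ 5 (mod 13).
Step 5: correct position 1: c_1 = r_1 − e = 10 − 5 ≡ 5 (mod 13). Hence c = [5, 9, 8, 7, 10].
  Check: interpolating c through the α_i gives m(x) = 2 + 5·x (degree < 2) with m(α_i) = c_i for every i, so c is indeed a codeword.


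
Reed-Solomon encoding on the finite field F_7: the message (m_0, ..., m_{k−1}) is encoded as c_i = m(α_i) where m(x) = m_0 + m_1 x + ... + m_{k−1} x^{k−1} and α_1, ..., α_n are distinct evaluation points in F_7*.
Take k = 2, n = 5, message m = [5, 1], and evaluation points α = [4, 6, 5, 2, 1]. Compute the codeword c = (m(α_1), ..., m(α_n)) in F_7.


c = [2, 4, 3, 0, 6]

Message polynomial: m(x) = 5 + 1·x (mod 7).
For each evaluation point α_i, compute m(α_i) mod 7:
  α_1 = 4: Horner steps 1 → 2, so m(4) = 2.
  α_2 = 6: Horner steps 1 → 4, so m(6) = 4.
  α_3 = 5: Horner steps 1 → 3, so m(5) = 3.
  α_4 = 2: Horner steps 1 → 0, so m(2) = 0.
  α_5 = 1: Horner steps 1 → 6, so m(1) = 6.
Codeword c = [2, 4, 3, 0, 6] ∈ F_7^5.


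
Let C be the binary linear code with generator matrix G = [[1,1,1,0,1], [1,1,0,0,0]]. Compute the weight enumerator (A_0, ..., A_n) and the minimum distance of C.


Weight distribution: A_0 = 1, A_2 = 2, A_4 = 1. Minimum distance d = 2.

Enumerate all 2^2 = 4 messages m ∈ F_2^2.
For each, compute codeword c = mG in F_2^5, then tally its weight.
  m = 00 → c = 00000, weight = 0.
  m = 10 → c = 11101, weight = 4.
  m = 01 → c = 11000, weight = 2.
  m = 11 → c = 00101, weight = 2.
Tally weights:
  weight 0: 1 codewords.
  weight 2: 2 codewords.
  weight 4: 1 codewords.
Minimum distance d = smallest w > 0 with A_w > 0 = 2.
Sanity: Σ A_w = 4 = 2^2 = 4 ✓.


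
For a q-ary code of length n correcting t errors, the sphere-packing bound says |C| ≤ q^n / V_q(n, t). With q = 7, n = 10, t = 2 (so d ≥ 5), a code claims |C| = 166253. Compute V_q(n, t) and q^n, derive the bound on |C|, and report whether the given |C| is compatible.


V_q(n, t) = 1681, q^n = 282475249, Hamming bound = 168040, |C| = 166253 ≤ bound (satisfied).

Step 1: Compute V_q(n, t) = Σ_{j=0}^2 C(n, j) (q−1)^j.
  j = 0: C(10,0)·(6)^0 = 1·1 = 1.
  j = 1: C(10,1)·(6)^1 = 10·6 = 60.
  j = 2: C(10,2)·(6)^2 = 45·36 = 1620.
  V_q(n, t) = 1 + 60 + 1620 = 1681.
Step 2: q^n = 7^10 = 282475249.
Step 3: Hamming bound ⌊q^n / V_q(n,t)⌋ = ⌊282475249/1681⌋ = 168040.
Step 4: Compare |C| = 166253 to 168040: satisfied.
The claimed |C| lies below the Hamming bound.


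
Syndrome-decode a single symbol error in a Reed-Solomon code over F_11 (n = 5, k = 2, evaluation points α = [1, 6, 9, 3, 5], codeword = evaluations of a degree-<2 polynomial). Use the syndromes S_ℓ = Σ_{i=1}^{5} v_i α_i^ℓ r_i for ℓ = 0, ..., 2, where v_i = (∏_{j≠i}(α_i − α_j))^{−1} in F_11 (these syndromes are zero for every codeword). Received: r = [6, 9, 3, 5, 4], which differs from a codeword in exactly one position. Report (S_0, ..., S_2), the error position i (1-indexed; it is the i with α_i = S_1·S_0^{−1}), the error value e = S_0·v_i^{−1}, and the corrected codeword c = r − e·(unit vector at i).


S = (3, 5, 1), error at position 3, error magnitude e = 1, c = [6, 9, 2, 5, 4].

Step 1: column multipliers v_i = (∏_{j≠i}(α_i − α_j))^{−1} mod 11.
  i = 1 (α = 1): (1−6)(1−9)(1−3)(1−5) = (−5)·(−8)·(−2)·(−4) = 320 ≡ 1, so v_1 = 1^{−1} = 1 (mod 11).
  i = 2 (α = 6): (6−1)(6−9)(6−3)(6−5) = 5·(−3)·3·1 = −45 ≡ 10, so v_2 = 10^{−1} = 10 (mod 11).
  i = 3 (α = 9): (9−1)(9−6)(9−3)(9−5) = 8·3·6·4 = 576 ≡ 4, so v_3 = 4^{−1} = 3 (mod 11).
  i = 4 (α = 3): (3−1)(3−6)(3−9)(3−5) = 2·(−3)·(−6)·(−2) = −72 ≡ 5, so v_4 = 5^{−1} = 9 (mod 11).
  i = 5 (α = 5): (5−1)(5−6)(5−9)(5−3) = 4·(−1)·(−4)·2 = 32 ≡ 10, so v_5 = 10^{−1} = 10 (mod 11).
  v = [1, 10, 3, 9, 10].
Step 2: syndromes of r = [6, 9, 3, 5, 4] (all sums mod 11).
  S_0 = Σ v_i r_i = 1·6 + 10·9 + 3·3 + 9·5 + 10·4 = 190 ≡ 3.
  S_1 = Σ v_i α_i r_i = 1·1·6 + 10·6·9 + 3·9·3 + 9·3·5 + 10·5·4 = 962 ≡ 5.
  α_i^2 mod 11 = [1, 3, 4, 9, 3].
  S_2 = Σ v_i α_i^2 r_i = 1·1·6 + 10·3·9 + 3·4·3 + 9·9·5 + 10·3·4 = 837 ≡ 1.
  S = (3, 5, 1) ≠ 0, so r is not a codeword (an error is present).
Step 3: locate the error. For a single error e at position i, S_ℓ = v_i·e·α_i^ℓ, so α_err = S_1/S_0.
  S_0^{−1} = 3^{−1} = 4 (mod 11), so α_err = 5·4 = 20 ≡ 9 = α_3. Error position i = 3.
  Consistency check: S_2/S_1 = 1·9 = 9 ≡ 9 = α_err ✓ (single-error assumption holds).
Step 4: error magnitude e = S_0/v_3 = S_0·∏_{j≠3}(α_3 − α_j) = 3·4 = 12 ≡ 1 (mod 11).
Step 5: correct position 3: c_3 = r_3 − e = 3 − 1 ≡ 2 (mod 11). Hence c = [6, 9, 2, 5, 4].
  Check: interpolating c through the α_i gives m(x) = 1 + 5·x (degree < 2) with m(α_i) = c_i for every i, so c is indeed a codeword.


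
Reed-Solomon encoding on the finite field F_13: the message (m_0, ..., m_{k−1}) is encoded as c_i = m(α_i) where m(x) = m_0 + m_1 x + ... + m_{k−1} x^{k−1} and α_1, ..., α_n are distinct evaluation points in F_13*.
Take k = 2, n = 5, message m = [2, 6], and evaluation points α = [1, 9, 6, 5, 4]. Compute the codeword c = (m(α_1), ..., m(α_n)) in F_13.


c = [8, 4, 12, 6, 0]

Message polynomial: m(x) = 2 + 6·x (mod 13).
For each evaluation point α_i, compute m(α_i) mod 13:
  α_1 = 1: Horner steps 6 → 8, so m(1) = 8.
  α_2 = 9: Horner steps 6 → 4, so m(9) = 4.
  α_3 = 6: Horner steps 6 → 12, so m(6) = 12.
  α_4 = 5: Horner steps 6 → 6, so m(5) = 6.
  α_5 = 4: Horner steps 6 → 0, so m(4) = 0.
Codeword c = [8, 4, 12, 6, 0] ∈ F_13^5.


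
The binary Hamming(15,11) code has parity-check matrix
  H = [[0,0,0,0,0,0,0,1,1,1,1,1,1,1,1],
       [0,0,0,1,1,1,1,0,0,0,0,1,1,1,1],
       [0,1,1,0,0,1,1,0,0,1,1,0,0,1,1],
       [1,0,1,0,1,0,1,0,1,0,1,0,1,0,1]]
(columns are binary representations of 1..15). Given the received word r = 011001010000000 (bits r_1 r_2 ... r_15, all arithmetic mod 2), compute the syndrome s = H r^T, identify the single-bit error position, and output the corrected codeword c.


s = (1, 1, 1, 1)^T, error position = 15, corrected codeword c = 011001010000001

Compute s = H r^T mod 2 one row at a time:
  s_1 = 1 + 0 + 0 + 0 + 0 + 0 + 0 + 0 = 1 ≡ 1 (mod 2).
  s_2 = 0 + 0 + 1 + 0 + 0 + 0 + 0 + 0 = 1 ≡ 1 (mod 2).
  s_3 = 1 + 1 + 1 + 0 + 0 + 0 + 0 + 0 = 3 ≡ 1 (mod 2).
  s_4 = 0 + 1 + 0 + 0 + 0 + 0 + 0 + 0 = 1 ≡ 1 (mod 2).
s = (1, 1, 1, 1)^T — this equals column 15 of H (binary 1111), so error is at position 15.
Correct: flip bit 15 of r = 011001010000000 to get c = 011001010000001.


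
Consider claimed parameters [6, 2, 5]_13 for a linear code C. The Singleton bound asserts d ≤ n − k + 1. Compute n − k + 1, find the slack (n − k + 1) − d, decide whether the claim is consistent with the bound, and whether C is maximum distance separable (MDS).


Singleton RHS = n − k + 1 = 5, slack = 0, bound satisfied, MDS.

Singleton bound: d ≤ n − k + 1.
Here n = 6, k = 2, so n − k + 1 = 5.
Given d = 5, check d ≤ 5: YES.
Slack = (n − k + 1) − d = 0.
The code is MDS (slack = 0).
Description: the claimed parameters are [6, 2, 5]_13; such a code would be MDS (meets Singleton bound).


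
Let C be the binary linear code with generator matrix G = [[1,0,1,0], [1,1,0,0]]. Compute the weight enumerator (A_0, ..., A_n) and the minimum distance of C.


Weight distribution: A_0 = 1, A_2 = 3. Minimum distance d = 2.

Enumerate all 2^2 = 4 messages m ∈ F_2^2.
For each, compute codeword c = mG in F_2^4, then tally its weight.
  m = 00 → c = 0000, weight = 0.
  m = 10 → c = 1010, weight = 2.
  m = 01 → c = 1100, weight = 2.
  m = 11 → c = 0110, weight = 2.
Tally weights:
  weight 0: 1 codewords.
  weight 2: 3 codewords.
Minimum distance d = smallest w > 0 with A_w > 0 = 2.
Sanity: Σ A_w = 4 = 2^2 = 4 ✓.


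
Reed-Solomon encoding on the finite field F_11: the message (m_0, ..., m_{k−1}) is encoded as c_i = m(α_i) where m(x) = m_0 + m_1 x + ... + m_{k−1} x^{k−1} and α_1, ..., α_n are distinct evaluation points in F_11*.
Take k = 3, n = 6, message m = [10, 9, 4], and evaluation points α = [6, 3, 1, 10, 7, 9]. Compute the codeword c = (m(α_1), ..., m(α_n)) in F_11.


c = [10, 7, 1, 5, 5, 8]

Message polynomial: m(x) = 10 + 9·x + 4·x^2 (mod 11).
For each evaluation point α_i, compute m(α_i) mod 11:
  α_1 = 6: Horner steps 4 → 0 → 10, so m(6) = 10.
  α_2 = 3: Horner steps 4 → 10 → 7, so m(3) = 7.
  α_3 = 1: Horner steps 4 → 2 → 1, so m(1) = 1.
  α_4 = 10: Horner steps 4 → 5 → 5, so m(10) = 5.
  α_5 = 7: Horner steps 4 → 4 → 5, so m(7) = 5.
  α_6 = 9: Horner steps 4 → 1 → 8, so m(9) = 8.
Codeword c = [10, 7, 1, 5, 5, 8] ∈ F_11^6.


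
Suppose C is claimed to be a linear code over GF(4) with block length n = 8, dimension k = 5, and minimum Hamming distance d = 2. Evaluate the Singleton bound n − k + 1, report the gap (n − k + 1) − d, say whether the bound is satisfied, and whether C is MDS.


Singleton RHS = n − k + 1 = 4, slack = 2, bound satisfied, not MDS.

Singleton bound: d ≤ n − k + 1.
Here n = 8, k = 5, so n − k + 1 = 4.
Given d = 2, check d ≤ 4: YES.
Slack = (n − k + 1) − d = 2.
The code is NOT MDS (slack = 2 > 0).
Description: the claimed parameters are [8, 5, 2]_4; such a code would be non-MDS.


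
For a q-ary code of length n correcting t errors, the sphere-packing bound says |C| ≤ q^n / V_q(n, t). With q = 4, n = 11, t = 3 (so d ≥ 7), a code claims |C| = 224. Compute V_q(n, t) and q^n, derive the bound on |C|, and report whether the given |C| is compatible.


V_q(n, t) = 4984, q^n = 4194304, Hamming bound = 841, |C| = 224 ≤ bound (satisfied).

Step 1: Compute V_q(n, t) = Σ_{j=0}^3 C(n, j) (q−1)^j.
  j = 0: C(11,0)·(3)^0 = 1·1 = 1.
  j = 1: C(11,1)·(3)^1 = 11·3 = 33.
  j = 2: C(11,2)·(3)^2 = 55·9 = 495.
  j = 3: C(11,3)·(3)^3 = 165·27 = 4455.
  V_q(n, t) = 1 + 33 + 495 + 4455 = 4984.
Step 2: q^n = 4^11 = 4194304.
Step 3: Hamming bound ⌊q^n / V_q(n,t)⌋ = ⌊4194304/4984⌋ = 841.
Step 4: Compare |C| = 224 to 841: satisfied.
The claimed |C| lies below the Hamming bound.


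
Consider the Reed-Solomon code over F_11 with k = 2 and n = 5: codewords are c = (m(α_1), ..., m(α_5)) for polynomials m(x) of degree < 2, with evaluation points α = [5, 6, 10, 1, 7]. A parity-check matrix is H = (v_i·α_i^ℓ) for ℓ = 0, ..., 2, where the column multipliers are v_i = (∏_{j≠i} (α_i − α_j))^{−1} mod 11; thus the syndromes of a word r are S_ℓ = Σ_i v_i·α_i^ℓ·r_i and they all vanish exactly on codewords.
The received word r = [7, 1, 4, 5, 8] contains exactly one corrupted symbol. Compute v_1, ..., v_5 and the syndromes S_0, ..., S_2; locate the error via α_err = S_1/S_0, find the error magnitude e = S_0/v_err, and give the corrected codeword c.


S = (6, 3, 7), error at position 2, error magnitude e = 10, c = [7, 2, 4, 5, 8].

Step 1: column multipliers v_i = (∏_{j≠i}(α_i − α_j))^{−1} mod 11.
  i = 1 (α = 5): (5−6)(5−10)(5−1)(5−7) = (−1)·(−5)·4·(−2) = −40 ≡ 4, so v_1 = 4^{−1} = 3 (mod 11).
  i = 2 (α = 6): (6−5)(6−10)(6−1)(6−7) = 1·(−4)·5·(−1) = 20 ≡ 9, so v_2 = 9^{−1} = 5 (mod 11).
  i = 3 (α = 10): (10−5)(10−6)(10−1)(10−7) = 5·4·9·3 = 540 ≡ 1, so v_3 = 1^{−1} = 1 (mod 11).
  i = 4 (α = 1): (1−5)(1−6)(1−10)(1−7) = (−4)·(−5)·(−9)·(−6) = 1080 ≡ 2, so v_4 = 2^{−1} = 6 (mod 11).
  i = 5 (α = 7): (7−5)(7−6)(7−10)(7−1) = 2·1·(−3)·6 = −36 ≡ 8, so v_5 = 8^{−1} = 7 (mod 11).
  v = [3, 5, 1, 6, 7].
Step 2: syndromes of r = [7, 1, 4, 5, 8] (all sums mod 11).
  S_0 = Σ v_i r_i = 3·7 + 5·1 + 1·4 + 6·5 + 7·8 = 116 ≡ 6.
  S_1 = Σ v_i α_i r_i = 3·5·7 + 5·6·1 + 1·10·4 + 6·1·5 + 7·7·8 = 597 ≡ 3.
  α_i^2 mod 11 = [3, 3, 1, 1, 5].
  S_2 = Σ v_i α_i^2 r_i = 3·3·7 + 5·3·1 + 1·1·4 + 6·1·5 + 7·5·8 = 392 ≡ 7.
  S = (6, 3, 7) ≠ 0, so r is not a codeword (an error is present).
Step 3: locate the error. For a single error e at position i, S_ℓ = v_i·e·α_i^ℓ, so α_err = S_1/S_0.
  S_0^{−1} = 6^{−1} = 2 (mod 11), so α_err = 3·2 = 6 ≡ 6 = α_2. Error position i = 2.
  Consistency check: S_2/S_1 = 7·4 = 28 ≡ 6 = α_err ✓ (single-error assumption holds).
Step 4: error magnitude e = S_0/v_2 = S_0·∏_{j≠2}(α_2 − α_j) = 6·9 = 54 ≡ 10 (mod 11).
Step 5: correct position 2: c_2 = r_2 − e = 1 − 10 ≡ 2 (mod 11). Hence c = [7, 2, 4, 5, 8].
  Check: interpolating c through the α_i gives m(x) = 10 + 6·x (degree < 2) with m(α_i) = c_i for every i, so c is indeed a codeword.


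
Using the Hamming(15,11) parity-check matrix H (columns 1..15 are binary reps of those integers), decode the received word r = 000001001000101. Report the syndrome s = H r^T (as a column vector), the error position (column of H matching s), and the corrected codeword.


s = (1, 1, 0, 1)^T, error position = 13, corrected codeword c = 000001001000001

Compute s = H r^T mod 2 one row at a time:
  s_1 = 0 + 1 + 0 + 0 + 0 + 1 + 0 + 1 = 3 ≡ 1 (mod 2).
  s_2 = 0 + 0 + 1 + 0 + 0 + 1 + 0 + 1 = 3 ≡ 1 (mod 2).
  s_3 = 0 + 0 + 1 + 0 + 0 + 0 + 0 + 1 = 2 ≡ 0 (mod 2).
  s_4 = 0 + 0 + 0 + 0 + 1 + 0 + 1 + 1 = 3 ≡ 1 (mod 2).
s = (1, 1, 0, 1)^T — this equals column 13 of H (binary 1101), so error is at position 13.
Correct: flip bit 13 of r = 000001001000101 to get c = 000001001000001.


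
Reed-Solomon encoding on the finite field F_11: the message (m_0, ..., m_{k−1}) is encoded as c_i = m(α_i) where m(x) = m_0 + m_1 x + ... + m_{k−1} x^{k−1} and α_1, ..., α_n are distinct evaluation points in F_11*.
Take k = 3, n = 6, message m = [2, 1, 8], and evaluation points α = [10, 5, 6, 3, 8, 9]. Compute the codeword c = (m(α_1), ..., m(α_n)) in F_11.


c = [9, 9, 10, 0, 5, 10]

Message polynomial: m(x) = 2 + 1·x + 8·x^2 (mod 11).
For each evaluation point α_i, compute m(α_i) mod 11:
  α_1 = 10: Horner steps 8 → 4 → 9, so m(10) = 9.
  α_2 = 5: Horner steps 8 → 8 → 9, so m(5) = 9.
  α_3 = 6: Horner steps 8 → 5 → 10, so m(6) = 10.
  α_4 = 3: Horner steps 8 → 3 → 0, so m(3) = 0.
  α_5 = 8: Horner steps 8 → 10 → 5, so m(8) = 5.
  α_6 = 9: Horner steps 8 → 7 → 10, so m(9) = 10.
Codeword c = [9, 9, 10, 0, 5, 10] ∈ F_11^6.


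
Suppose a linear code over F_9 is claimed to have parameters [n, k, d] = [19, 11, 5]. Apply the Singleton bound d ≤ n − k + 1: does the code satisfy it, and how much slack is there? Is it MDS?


Singleton RHS = n − k + 1 = 9, slack = 4, bound satisfied, not MDS.

Singleton bound: d ≤ n − k + 1.
Here n = 19, k = 11, so n − k + 1 = 9.
Given d = 5, check d ≤ 9: YES.
Slack = (n − k + 1) − d = 4.
The code is NOT MDS (slack = 4 > 0).
Description: the claimed parameters are [19, 11, 5]_9; such a code would be non-MDS.


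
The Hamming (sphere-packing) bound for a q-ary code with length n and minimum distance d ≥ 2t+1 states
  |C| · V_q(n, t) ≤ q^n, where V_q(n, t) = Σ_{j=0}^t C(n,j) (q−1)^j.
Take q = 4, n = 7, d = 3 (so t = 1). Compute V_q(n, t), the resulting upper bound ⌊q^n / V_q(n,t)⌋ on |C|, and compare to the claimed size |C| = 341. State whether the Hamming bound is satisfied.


V_q(n, t) = 22, q^n = 16384, Hamming bound = 744, |C| = 341 ≤ bound (satisfied).

Step 1: Compute V_q(n, t) = Σ_{j=0}^1 C(n, j) (q−1)^j.
  j = 0: C(7,0)·(3)^0 = 1·1 = 1.
  j = 1: C(7,1)·(3)^1 = 7·3 = 21.
  V_q(n, t) = 1 + 21 = 22.
Step 2: q^n = 4^7 = 16384.
Step 3: Hamming bound ⌊q^n / V_q(n,t)⌋ = ⌊16384/22⌋ = 744.
Step 4: Compare |C| = 341 to 744: satisfied.
The claimed |C| lies below the Hamming bound.


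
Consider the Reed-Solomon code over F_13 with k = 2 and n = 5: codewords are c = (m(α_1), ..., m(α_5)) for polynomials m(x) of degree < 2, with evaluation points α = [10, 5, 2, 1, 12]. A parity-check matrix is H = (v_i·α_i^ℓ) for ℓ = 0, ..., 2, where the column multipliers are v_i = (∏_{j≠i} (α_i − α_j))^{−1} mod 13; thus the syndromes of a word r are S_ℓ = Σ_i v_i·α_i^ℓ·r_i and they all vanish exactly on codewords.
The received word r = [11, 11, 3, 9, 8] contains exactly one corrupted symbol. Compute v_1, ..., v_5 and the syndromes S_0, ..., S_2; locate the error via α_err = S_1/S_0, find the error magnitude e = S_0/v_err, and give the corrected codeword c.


S = (7, 5, 11), error at position 1, error magnitude e = 4, c = [7, 11, 3, 9, 8].

Step 1: column multipliers v_i = (∏_{j≠i}(α_i − α_j))^{−1} mod 13.
  i = 1 (α = 10): (10−5)(10−2)(10−1)(10−12) = 5·8·9·(−2) = −720 ≡ 8, so v_1 = 8^{−1} = 5 (mod 13).
  i = 2 (α = 5): (5−10)(5−2)(5−1)(5−12) = (−5)·3·4·(−7) = 420 ≡ 4, so v_2 = 4^{−1} = 10 (mod 13).
  i = 3 (α = 2): (2−10)(2−5)(2−1)(2−12) = (−8)·(−3)·1·(−10) = −240 ≡ 7, so v_3 = 7^{−1} = 2 (mod 13).
  i = 4 (α = 1): (1−10)(1−5)(1−2)(1−12) = (−9)·(−4)·(−1)·(−11) = 396 ≡ 6, so v_4 = 6^{−1} = 11 (mod 13).
  i = 5 (α = 12): (12−10)(12−5)(12−2)(12−1) = 2·7·10·11 = 1540 ≡ 6, so v_5 = 6^{−1} = 11 (mod 13).
  v = [5, 10, 2, 11, 11].
Step 2: syndromes of r = [11, 11, 3, 9, 8] (all sums mod 13).
  S_0 = Σ v_i r_i = 5·11 + 10·11 + 2·3 + 11·9 + 11·8 = 358 ≡ 7.
  S_1 = Σ v_i α_i r_i = 5·10·11 + 10·5·11 + 2·2·3 + 11·1·9 + 11·12·8 = 2267 ≡ 5.
  α_i^2 mod 13 = [9, 12, 4, 1, 1].
  S_2 = Σ v_i α_i^2 r_i = 5·9·11 + 10·12·11 + 2·4·3 + 11·1·9 + 11·1·8 = 2026 ≡ 11.
  S = (7, 5, 11) ≠ 0, so r is not a codeword (an error is present).
Step 3: locate the error. For a single error e at position i, S_ℓ = v_i·e·α_i^ℓ, so α_err = S_1/S_0.
  S_0^{−1} = 7^{−1} = 2 (mod 13), so α_err = 5·2 = 10 ≡ 10 = α_1. Error position i = 1.
  Consistency check: S_2/S_1 = 11·8 = 88 ≡ 10 = α_err ✓ (single-error assumption holds).
Step 4: error magnitude e = S_0/v_1 = S_0·∏_{j≠1}(α_1 − α_j) = 7·8 = 56 ≡ 4 (mod 13).
Step 5: correct position 1: c_1 = r_1 − e = 11 − 4 ≡ 7 (mod 13). Hence c = [7, 11, 3, 9, 8].
  Check: interpolating c through the α_i gives m(x) = 2 + 7·x (degree < 2) with m(α_i) = c_i for every i, so c is indeed a codeword.


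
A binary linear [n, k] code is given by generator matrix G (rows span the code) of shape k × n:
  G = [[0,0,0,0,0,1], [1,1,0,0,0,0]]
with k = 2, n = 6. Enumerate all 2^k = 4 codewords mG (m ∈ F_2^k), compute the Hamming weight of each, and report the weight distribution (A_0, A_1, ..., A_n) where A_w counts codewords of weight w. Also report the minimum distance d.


Weight distribution: A_0 = 1, A_1 = 1, A_2 = 1, A_3 = 1. Minimum distance d = 1.

Enumerate all 2^2 = 4 messages m ∈ F_2^2.
For each, compute codeword c = mG in F_2^6, then tally its weight.
  m = 00 → c = 000000, weight = 0.
  m = 10 → c = 000001, weight = 1.
  m = 01 → c = 110000, weight = 2.
  m = 11 → c = 110001, weight = 3.
Tally weights:
  weight 0: 1 codewords.
  weight 1: 1 codewords.
  weight 2: 1 codewords.
  weight 3: 1 codewords.
Minimum distance d = smallest w > 0 with A_w > 0 = 1.
Sanity: Σ A_w = 4 = 2^2 = 4 ✓.


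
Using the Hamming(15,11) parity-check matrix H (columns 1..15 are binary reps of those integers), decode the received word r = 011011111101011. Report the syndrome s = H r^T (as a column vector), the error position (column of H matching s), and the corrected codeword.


s = (0, 0, 1, 1)^T, error position = 3, corrected codeword c = 010011111101011

Compute s = H r^T mod 2 one row at a time:
  s_1 = 1 + 1 + 1 + 0 + 1 + 0 + 1 + 1 = 6 ≡ 0 (mod 2).
  s_2 = 0 + 1 + 1 + 1 + 1 + 0 + 1 + 1 = 6 ≡ 0 (mod 2).
  s_3 = 1 + 1 + 1 + 1 + 1 + 0 + 1 + 1 = 7 ≡ 1 (mod 2).
  s_4 = 0 + 1 + 1 + 1 + 1 + 0 + 0 + 1 = 5 ≡ 1 (mod 2).
s = (0, 0, 1, 1)^T — this equals column 3 of H (binary 0011), so error is at position 3.
Correct: flip bit 3 of r = 011011111101011 to get c = 010011111101011.


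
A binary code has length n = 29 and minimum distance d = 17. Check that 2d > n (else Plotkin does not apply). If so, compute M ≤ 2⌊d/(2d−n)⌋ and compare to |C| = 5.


Plotkin bound M ≤ 6; given |C| = 5 ≤ bound (satisfied).

Check applicability: 2d = 34, n = 29.
2d − n = 5 > 0, so Plotkin applies.
Compute d/(2d−n) = 17/5 ≈ 3.4000.
⌊d/(2d−n)⌋ = 3.
Plotkin bound: M ≤ 2·3 = 6.
Given |C| = 5, check: satisfied.
This |C| is below the Plotkin bound.


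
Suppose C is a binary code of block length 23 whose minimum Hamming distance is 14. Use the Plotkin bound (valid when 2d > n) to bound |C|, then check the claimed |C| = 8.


Plotkin bound M ≤ 4; given |C| = 8 > bound (violated).

Check applicability: 2d = 28, n = 23.
2d − n = 5 > 0, so Plotkin applies.
Compute d/(2d−n) = 14/5 ≈ 2.8000.
⌊d/(2d−n)⌋ = 2.
Plotkin bound: M ≤ 2·2 = 4.
Given |C| = 8, check: VIOLATED.
This |C| is above the Plotkin bound, so no binary code with n = 23, d = 14 and 8 codewords exists.


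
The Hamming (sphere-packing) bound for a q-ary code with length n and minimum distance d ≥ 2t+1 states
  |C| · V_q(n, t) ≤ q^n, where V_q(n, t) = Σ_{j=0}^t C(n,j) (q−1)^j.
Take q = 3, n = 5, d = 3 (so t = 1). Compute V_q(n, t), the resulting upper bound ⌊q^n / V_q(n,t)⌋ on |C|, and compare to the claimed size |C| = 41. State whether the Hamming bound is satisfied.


V_q(n, t) = 11, q^n = 243, Hamming bound = 22, |C| = 41 > bound (violated).

Step 1: Compute V_q(n, t) = Σ_{j=0}^1 C(n, j) (q−1)^j.
  j = 0: C(5,0)·(2)^0 = 1·1 = 1.
  j = 1: C(5,1)·(2)^1 = 5·2 = 10.
  V_q(n, t) = 1 + 10 = 11.
Step 2: q^n = 3^5 = 243.
Step 3: Hamming bound ⌊q^n / V_q(n,t)⌋ = ⌊243/11⌋ = 22.
Step 4: Compare |C| = 41 to 22: violated.
The claimed |C| lies above the Hamming bound, so no 3-ary code of length 5 with d ≥ 3 can have 41 codewords.


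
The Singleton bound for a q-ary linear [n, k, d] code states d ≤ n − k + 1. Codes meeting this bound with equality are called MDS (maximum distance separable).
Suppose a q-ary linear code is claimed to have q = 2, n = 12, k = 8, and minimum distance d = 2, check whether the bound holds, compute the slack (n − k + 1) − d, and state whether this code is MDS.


Singleton RHS = n − k + 1 = 5, slack = 3, bound satisfied, not MDS.

Singleton bound: d ≤ n − k + 1.
Here n = 12, k = 8, so n − k + 1 = 5.
Given d = 2, check d ≤ 5: YES.
Slack = (n − k + 1) − d = 3.
The code is NOT MDS (slack = 3 > 0).
Description: the claimed parameters are [12, 8, 2]_2; such a code would be non-MDS.


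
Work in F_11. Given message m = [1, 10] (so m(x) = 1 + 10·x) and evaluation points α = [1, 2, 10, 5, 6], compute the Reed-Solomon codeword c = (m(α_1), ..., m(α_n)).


c = [0, 10, 2, 7, 6]

Message polynomial: m(x) = 1 + 10·x (mod 11).
For each evaluation point α_i, compute m(α_i) mod 11:
  α_1 = 1: Horner steps 10 → 0, so m(1) = 0.
  α_2 = 2: Horner steps 10 → 10, so m(2) = 10.
  α_3 = 10: Horner steps 10 → 2, so m(10) = 2.
  α_4 = 5: Horner steps 10 → 7, so m(5) = 7.
  α_5 = 6: Horner steps 10 → 6, so m(6) = 6.
Codeword c = [0, 10, 2, 7, 6] ∈ F_11^5.


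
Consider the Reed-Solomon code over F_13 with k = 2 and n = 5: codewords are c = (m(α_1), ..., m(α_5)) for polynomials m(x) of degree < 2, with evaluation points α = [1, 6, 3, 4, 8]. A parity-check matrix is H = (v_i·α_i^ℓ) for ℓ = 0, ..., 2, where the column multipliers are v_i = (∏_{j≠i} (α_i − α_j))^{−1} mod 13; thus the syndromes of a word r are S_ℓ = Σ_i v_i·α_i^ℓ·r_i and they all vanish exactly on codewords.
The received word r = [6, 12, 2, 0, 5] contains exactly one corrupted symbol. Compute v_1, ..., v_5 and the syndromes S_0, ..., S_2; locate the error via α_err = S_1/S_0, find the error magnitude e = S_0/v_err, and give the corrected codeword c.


S = (11, 1, 6), error at position 2, error magnitude e = 3, c = [6, 9, 2, 0, 5].

Step 1: column multipliers v_i = (∏_{j≠i}(α_i − α_j))^{−1} mod 13.
  i = 1 (α = 1): (1−6)(1−3)(1−4)(1−8) = (−5)·(−2)·(−3)·(−7) = 210 ≡ 2, so v_1 = 2^{−1} = 7 (mod 13).
  i = 2 (α = 6): (6−1)(6−3)(6−4)(6−8) = 5·3·2·(−2) = −60 ≡ 5, so v_2 = 5^{−1} = 8 (mod 13).
  i = 3 (α = 3): (3−1)(3−6)(3−4)(3−8) = 2·(−3)·(−1)·(−5) = −30 ≡ 9, so v_3 = 9^{−1} = 3 (mod 13).
  i = 4 (α = 4): (4−1)(4−6)(4−3)(4−8) = 3·(−2)·1·(−4) = 24 ≡ 11, so v_4 = 11^{−1} = 6 (mod 13).
  i = 5 (α = 8): (8−1)(8−6)(8−3)(8−4) = 7·2·5·4 = 280 ≡ 7, so v_5 = 7^{−1} = 2 (mod 13).
  v = [7, 8, 3, 6, 2].
Step 2: syndromes of r = [6, 12, 2, 0, 5] (all sums mod 13).
  S_0 = Σ v_i r_i = 7·6 + 8·12 + 3·2 + 6·0 + 2·5 = 154 ≡ 11.
  S_1 = Σ v_i α_i r_i = 7·1·6 + 8·6·12 + 3·3·2 + 6·4·0 + 2·8·5 = 716 ≡ 1.
  α_i^2 mod 13 = [1, 10, 9, 3, 12].
  S_2 = Σ v_i α_i^2 r_i = 7·1·6 + 8·10·12 + 3·9·2 + 6·3·0 + 2·12·5 = 1176 ≡ 6.
  S = (11, 1, 6) ≠ 0, so r is not a codeword (an error is present).
Step 3: locate the error. For a single error e at position i, S_ℓ = v_i·e·α_i^ℓ, so α_err = S_1/S_0.
  S_0^{−1} = 11^{−1} = 6 (mod 13), so α_err = 1·6 = 6 ≡ 6 = α_2. Error position i = 2.
  Consistency check: S_2/S_1 = 6·1 = 6 ≡ 6 = α_err ✓ (single-error assumption holds).
Step 4: error magnitude e = S_0/v_2 = S_0·∏_{j≠2}(α_2 − α_j) = 11·5 = 55 ≡ 3 (mod 13).
Step 5: correct position 2: c_2 = r_2 − e = 12 − 3 ≡ 9 (mod 13). Hence c = [6, 9, 2, 0, 5].
  Check: interpolating c through the α_i gives m(x) = 8 + 11·x (degree < 2) with m(α_i) = c_i for every i, so c is indeed a codeword.


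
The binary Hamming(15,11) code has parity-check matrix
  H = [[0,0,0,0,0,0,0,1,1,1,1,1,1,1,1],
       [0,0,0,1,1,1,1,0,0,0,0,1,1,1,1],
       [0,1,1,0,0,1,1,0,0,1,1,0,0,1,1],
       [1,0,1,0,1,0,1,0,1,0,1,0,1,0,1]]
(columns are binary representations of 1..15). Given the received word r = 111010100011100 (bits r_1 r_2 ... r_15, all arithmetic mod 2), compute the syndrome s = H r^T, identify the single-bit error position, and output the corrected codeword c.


s = (1, 0, 0, 0)^T, error position = 8, corrected codeword c = 111010110011100

Compute s = H r^T mod 2 one row at a time:
  s_1 = 0 + 0 + 0 + 1 + 1 + 1 + 0 + 0 = 3 ≡ 1 (mod 2).
  s_2 = 0 + 1 + 0 + 1 + 1 + 1 + 0 + 0 = 4 ≡ 0 (mod 2).
  s_3 = 1 + 1 + 0 + 1 + 0 + 1 + 0 + 0 = 4 ≡ 0 (mod 2).
  s_4 = 1 + 1 + 1 + 1 + 0 + 1 + 1 + 0 = 6 ≡ 0 (mod 2).
s = (1, 0, 0, 0)^T — this equals column 8 of H (binary 1000), so error is at position 8.
Correct: flip bit 8 of r = 111010100011100 to get c = 111010110011100.


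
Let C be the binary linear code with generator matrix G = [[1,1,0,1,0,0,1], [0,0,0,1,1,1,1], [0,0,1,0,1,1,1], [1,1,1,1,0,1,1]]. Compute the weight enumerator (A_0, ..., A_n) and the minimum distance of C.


Weight distribution: A_0 = 1, A_2 = 4, A_4 = 9, A_6 = 2. Minimum distance d = 2.

Enumerate all 2^4 = 16 messages m ∈ F_2^4.
For each, compute codeword c = mG in F_2^7, then tally its weight.
  m = 0000 → c = 0000000, weight = 0.
  m = 1000 → c = 1101001, weight = 4.
  m = 0100 → c = 0001111, weight = 4.
  m = 1100 → c = 1100110, weight = 4.
  m = 0010 → c = 0010111, weight = 4.
  m = 1010 → c = 1111110, weight = 6.
  m = 0110 → c = 0011000, weight = 2.
  m = 1110 → c = 1110001, weight = 4.
  m = 0001 → c = 1111011, weight = 6.
  m = 1001 → c = 0010010, weight = 2.
  m = 0101 → c = 1110100, weight = 4.
  m = 1101 → c = 0011101, weight = 4.
  m = 0011 → c = 1101100, weight = 4.
  m = 1011 → c = 0000101, weight = 2.
  m = 0111 → c = 1100011, weight = 4.
  m = 1111 → c = 0001010, weight = 2.
Tally weights:
  weight 0: 1 codewords.
  weight 2: 4 codewords.
  weight 4: 9 codewords.
  weight 6: 2 codewords.
Minimum distance d = smallest w > 0 with A_w > 0 = 2.
Sanity: Σ A_w = 16 = 2^4 = 16 ✓.
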